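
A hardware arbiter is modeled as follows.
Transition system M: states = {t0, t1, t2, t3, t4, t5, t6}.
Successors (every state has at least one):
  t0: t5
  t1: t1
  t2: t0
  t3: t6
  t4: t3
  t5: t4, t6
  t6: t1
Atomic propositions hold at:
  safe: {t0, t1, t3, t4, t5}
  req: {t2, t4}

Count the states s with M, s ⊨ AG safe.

AG safe: greatest fixpoint, start Z0 = {t0, t1, t3, t4, t5}, keep only states in Sat with every successor in Z. Z1 = {t0, t1, t4}; Z2 = {t1}; fixed.
Sat(AG safe) = {t1}
|Sat(AG safe)| = |{t1}| = 1.

1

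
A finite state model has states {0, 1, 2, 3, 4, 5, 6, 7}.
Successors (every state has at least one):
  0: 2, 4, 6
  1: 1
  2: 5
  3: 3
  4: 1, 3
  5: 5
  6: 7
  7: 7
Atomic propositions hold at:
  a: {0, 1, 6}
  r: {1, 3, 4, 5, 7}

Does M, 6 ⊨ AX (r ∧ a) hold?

No

Sat(r ∧ a) = {1}
Sat(AX (r ∧ a)) = {s : every successor in {1}} = {1}
6 ∉ Sat(AX (r ∧ a)) = {1}, so the formula does not hold at 6.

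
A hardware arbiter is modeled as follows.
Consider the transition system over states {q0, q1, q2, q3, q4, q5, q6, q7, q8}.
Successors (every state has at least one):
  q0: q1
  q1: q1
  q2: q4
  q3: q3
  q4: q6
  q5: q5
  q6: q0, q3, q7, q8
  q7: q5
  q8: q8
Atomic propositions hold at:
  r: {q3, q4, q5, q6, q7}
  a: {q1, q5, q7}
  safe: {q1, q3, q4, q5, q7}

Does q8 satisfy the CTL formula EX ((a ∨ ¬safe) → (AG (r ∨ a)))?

No

Sat(¬safe) = {q0, q2, q6, q8}
Sat(a ∨ ¬safe) = {q0, q1, q2, q5, q6, q7, q8}
Sat(r ∨ a) = {q1, q3, q4, q5, q6, q7}
AG (r ∨ a): greatest fixpoint, start Z0 = {q1, q3, q4, q5, q6, q7}, keep only states in Sat with every successor in Z. Z1 = {q1, q3, q4, q5, q7}; Z2 = {q1, q3, q5, q7}; fixed.
Sat(AG (r ∨ a)) = {q1, q3, q5, q7}
Sat((a ∨ ¬safe) → (AG (r ∨ a))) = {q1, q3, q4, q5, q7}
Sat(EX ((a ∨ ¬safe) → (AG (r ∨ a)))) = {s : some successor in {q1, q3, q4, q5, q7}} = {q0, q1, q2, q3, q5, q6, q7}
q8 ∉ Sat(EX ((a ∨ ¬safe) → (AG (r ∨ a)))) = {q0, q1, q2, q3, q5, q6, q7}, so the formula does not hold at q8.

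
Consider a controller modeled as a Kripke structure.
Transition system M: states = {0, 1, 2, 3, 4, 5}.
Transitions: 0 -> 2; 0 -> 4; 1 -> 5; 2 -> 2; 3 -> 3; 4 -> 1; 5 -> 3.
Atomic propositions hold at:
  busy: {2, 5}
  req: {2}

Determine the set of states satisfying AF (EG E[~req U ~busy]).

Sat(~req) = {0, 1, 3, 4, 5}
Sat(~busy) = {0, 1, 3, 4}
E[~req U ~busy]: least fixpoint, start Z0 = Sat(~busy) = {0, 1, 3, 4}, add states in Sat(~req) with some successor in Z. Z1 = {0, 1, 3, 4, 5}; fixed.
Sat(E[~req U ~busy]) = {0, 1, 3, 4, 5}
EG E[~req U ~busy]: greatest fixpoint, start Z0 = {0, 1, 3, 4, 5}, keep only states in Sat with some successor in Z. Already a fixed point.
Sat(EG E[~req U ~busy]) = {0, 1, 3, 4, 5}
AF (EG E[~req U ~busy]): least fixpoint, start Z0 = {0, 1, 3, 4, 5}, add states with every successor in Z. Already a fixed point.
Sat(AF (EG E[~req U ~busy])) = {0, 1, 3, 4, 5}

{0, 1, 3, 4, 5}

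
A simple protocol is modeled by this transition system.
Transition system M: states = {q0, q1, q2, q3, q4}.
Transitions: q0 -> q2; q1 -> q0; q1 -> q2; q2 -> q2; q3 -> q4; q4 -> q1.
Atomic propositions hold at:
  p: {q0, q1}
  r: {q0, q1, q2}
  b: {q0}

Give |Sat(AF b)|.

1

AF b: least fixpoint, start Z0 = {q0}, add states with every successor in Z. Already a fixed point.
Sat(AF b) = {q0}
|Sat(AF b)| = |{q0}| = 1.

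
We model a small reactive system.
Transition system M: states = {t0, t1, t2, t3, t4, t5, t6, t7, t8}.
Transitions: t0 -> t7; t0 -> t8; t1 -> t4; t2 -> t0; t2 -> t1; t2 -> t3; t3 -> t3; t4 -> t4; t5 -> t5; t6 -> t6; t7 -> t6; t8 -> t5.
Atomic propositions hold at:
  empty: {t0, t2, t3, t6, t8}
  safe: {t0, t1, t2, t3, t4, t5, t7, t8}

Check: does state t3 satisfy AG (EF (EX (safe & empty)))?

Yes

Sat(safe & empty) = {t0, t2, t3, t8}
Sat(EX (safe & empty)) = {s : some successor in {t0, t2, t3, t8}} = {t0, t2, t3}
EF (EX (safe & empty)): least fixpoint, start Z0 = {t0, t2, t3}, add states with some successor in Z. Already a fixed point.
Sat(EF (EX (safe & empty))) = {t0, t2, t3}
AG (EF (EX (safe & empty))): greatest fixpoint, start Z0 = {t0, t2, t3}, keep only states in Sat with every successor in Z. Z1 = {t3}; fixed.
Sat(AG (EF (EX (safe & empty)))) = {t3}
t3 ∈ Sat(AG (EF (EX (safe & empty)))) = {t3}, so the formula holds at t3.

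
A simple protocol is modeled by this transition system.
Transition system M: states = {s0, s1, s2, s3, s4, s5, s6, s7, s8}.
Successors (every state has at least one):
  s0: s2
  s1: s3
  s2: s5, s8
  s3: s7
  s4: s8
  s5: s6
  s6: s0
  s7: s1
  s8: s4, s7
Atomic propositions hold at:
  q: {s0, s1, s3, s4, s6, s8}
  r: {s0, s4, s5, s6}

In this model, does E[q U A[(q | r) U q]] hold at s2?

Sat(q | r) = {s0, s1, s3, s4, s5, s6, s8}
A[(q | r) U q]: least fixpoint, start Z0 = Sat(q) = {s0, s1, s3, s4, s6, s8}, add states in Sat(q | r) with every successor in Z. Z1 = {s0, s1, s3, s4, s5, s6, s8}; fixed.
Sat(A[(q | r) U q]) = {s0, s1, s3, s4, s5, s6, s8}
E[q U A[(q | r) U q]]: least fixpoint, start Z0 = Sat(A[(q | r) U q]) = {s0, s1, s3, s4, s5, s6, s8}, add states in Sat(q) with some successor in Z. Already a fixed point.
Sat(E[q U A[(q | r) U q]]) = {s0, s1, s3, s4, s5, s6, s8}
s2 ∉ Sat(E[q U A[(q | r) U q]]) = {s0, s1, s3, s4, s5, s6, s8}, so the formula does not hold at s2.

No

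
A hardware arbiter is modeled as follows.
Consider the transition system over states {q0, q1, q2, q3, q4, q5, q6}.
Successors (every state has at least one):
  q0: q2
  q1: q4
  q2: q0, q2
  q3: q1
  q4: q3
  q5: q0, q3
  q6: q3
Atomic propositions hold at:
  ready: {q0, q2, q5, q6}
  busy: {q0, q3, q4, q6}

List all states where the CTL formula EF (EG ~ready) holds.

Sat(~ready) = {q1, q3, q4}
EG ~ready: greatest fixpoint, start Z0 = {q1, q3, q4}, keep only states in Sat with some successor in Z. Already a fixed point.
Sat(EG ~ready) = {q1, q3, q4}
EF (EG ~ready): least fixpoint, start Z0 = {q1, q3, q4}, add states with some successor in Z. Z1 = {q1, q3, q4, q5, q6}; fixed.
Sat(EF (EG ~ready)) = {q1, q3, q4, q5, q6}

{q1, q3, q4, q5, q6}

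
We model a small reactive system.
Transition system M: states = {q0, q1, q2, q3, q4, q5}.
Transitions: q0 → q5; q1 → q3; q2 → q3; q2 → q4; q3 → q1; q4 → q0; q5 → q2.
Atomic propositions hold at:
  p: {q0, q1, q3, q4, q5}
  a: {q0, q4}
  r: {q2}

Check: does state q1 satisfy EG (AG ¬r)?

Yes

Sat(¬r) = {q0, q1, q3, q4, q5}
AG ¬r: greatest fixpoint, start Z0 = {q0, q1, q3, q4, q5}, keep only states in Sat with every successor in Z. Z1 = {q0, q1, q3, q4}; Z2 = {q1, q3, q4}; Z3 = {q1, q3}; fixed.
Sat(AG ¬r) = {q1, q3}
EG (AG ¬r): greatest fixpoint, start Z0 = {q1, q3}, keep only states in Sat with some successor in Z. Already a fixed point.
Sat(EG (AG ¬r)) = {q1, q3}
q1 ∈ Sat(EG (AG ¬r)) = {q1, q3}, so the formula holds at q1.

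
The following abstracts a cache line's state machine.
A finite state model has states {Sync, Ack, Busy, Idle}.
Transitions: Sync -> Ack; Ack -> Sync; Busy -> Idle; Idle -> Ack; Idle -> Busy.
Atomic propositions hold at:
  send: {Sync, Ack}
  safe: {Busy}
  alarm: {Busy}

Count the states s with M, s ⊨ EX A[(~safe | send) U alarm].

Sat(~safe) = {Sync, Ack, Idle}
Sat(~safe | send) = {Sync, Ack, Idle}
A[(~safe | send) U alarm]: least fixpoint, start Z0 = Sat(alarm) = {Busy}, add states in Sat(~safe | send) with every successor in Z. Already a fixed point.
Sat(A[(~safe | send) U alarm]) = {Busy}
Sat(EX A[(~safe | send) U alarm]) = {s : some successor in {Busy}} = {Idle}
|Sat(EX A[(~safe | send) U alarm])| = |{Idle}| = 1.

1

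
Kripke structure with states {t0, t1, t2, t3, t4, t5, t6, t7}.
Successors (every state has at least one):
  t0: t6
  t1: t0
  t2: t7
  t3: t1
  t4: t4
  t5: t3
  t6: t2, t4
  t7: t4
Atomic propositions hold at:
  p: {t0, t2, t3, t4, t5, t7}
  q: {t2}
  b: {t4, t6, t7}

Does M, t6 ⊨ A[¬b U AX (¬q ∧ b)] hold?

No

Sat(¬b) = {t0, t1, t2, t3, t5}
Sat(¬q) = {t0, t1, t3, t4, t5, t6, t7}
Sat(¬q ∧ b) = {t4, t6, t7}
Sat(AX (¬q ∧ b)) = {s : every successor in {t4, t6, t7}} = {t0, t2, t4, t7}
A[¬b U AX (¬q ∧ b)]: least fixpoint, start Z0 = Sat(AX (¬q ∧ b)) = {t0, t2, t4, t7}, add states in Sat(¬b) with every successor in Z. Z1 = {t0, t1, t2, t4, t7}; Z2 = {t0, t1, t2, t3, t4, t7}; Z3 = {t0, t1, t2, t3, t4, t5, t7}; fixed.
Sat(A[¬b U AX (¬q ∧ b)]) = {t0, t1, t2, t3, t4, t5, t7}
t6 ∉ Sat(A[¬b U AX (¬q ∧ b)]) = {t0, t1, t2, t3, t4, t5, t7}, so the formula does not hold at t6.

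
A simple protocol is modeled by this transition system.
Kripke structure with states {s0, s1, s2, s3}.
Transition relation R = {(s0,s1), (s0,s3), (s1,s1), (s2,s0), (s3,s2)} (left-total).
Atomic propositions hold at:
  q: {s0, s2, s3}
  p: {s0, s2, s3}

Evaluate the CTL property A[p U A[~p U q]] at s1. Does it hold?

No

Sat(~p) = {s1}
A[~p U q]: least fixpoint, start Z0 = Sat(q) = {s0, s2, s3}, add states in Sat(~p) with every successor in Z. Already a fixed point.
Sat(A[~p U q]) = {s0, s2, s3}
A[p U A[~p U q]]: least fixpoint, start Z0 = Sat(A[~p U q]) = {s0, s2, s3}, add states in Sat(p) with every successor in Z. Already a fixed point.
Sat(A[p U A[~p U q]]) = {s0, s2, s3}
s1 ∉ Sat(A[p U A[~p U q]]) = {s0, s2, s3}, so the formula does not hold at s1.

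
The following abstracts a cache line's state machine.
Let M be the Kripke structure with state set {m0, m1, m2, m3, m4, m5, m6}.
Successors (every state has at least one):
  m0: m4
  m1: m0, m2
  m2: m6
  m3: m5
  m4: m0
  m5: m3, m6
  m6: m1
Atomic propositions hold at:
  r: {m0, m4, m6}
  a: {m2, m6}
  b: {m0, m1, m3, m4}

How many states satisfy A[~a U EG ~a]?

5

Sat(~a) = {m0, m1, m3, m4, m5}
EG ~a: greatest fixpoint, start Z0 = {m0, m1, m3, m4, m5}, keep only states in Sat with some successor in Z. Already a fixed point.
Sat(EG ~a) = {m0, m1, m3, m4, m5}
A[~a U EG ~a]: least fixpoint, start Z0 = Sat(EG ~a) = {m0, m1, m3, m4, m5}, add states in Sat(~a) with every successor in Z. Already a fixed point.
Sat(A[~a U EG ~a]) = {m0, m1, m3, m4, m5}
|Sat(A[~a U EG ~a])| = |{m0, m1, m3, m4, m5}| = 5.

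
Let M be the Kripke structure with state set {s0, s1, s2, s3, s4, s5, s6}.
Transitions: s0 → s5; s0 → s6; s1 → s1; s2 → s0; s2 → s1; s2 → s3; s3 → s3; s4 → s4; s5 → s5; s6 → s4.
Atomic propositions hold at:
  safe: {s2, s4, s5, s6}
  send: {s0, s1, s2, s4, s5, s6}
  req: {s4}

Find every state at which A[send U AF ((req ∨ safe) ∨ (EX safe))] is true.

Sat(req ∨ safe) = {s2, s4, s5, s6}
Sat(EX safe) = {s : some successor in {s2, s4, s5, s6}} = {s0, s4, s5, s6}
Sat((req ∨ safe) ∨ (EX safe)) = {s0, s2, s4, s5, s6}
AF ((req ∨ safe) ∨ (EX safe)): least fixpoint, start Z0 = {s0, s2, s4, s5, s6}, add states with every successor in Z. Already a fixed point.
Sat(AF ((req ∨ safe) ∨ (EX safe))) = {s0, s2, s4, s5, s6}
A[send U AF ((req ∨ safe) ∨ (EX safe))]: least fixpoint, start Z0 = Sat(AF ((req ∨ safe) ∨ (EX safe))) = {s0, s2, s4, s5, s6}, add states in Sat(send) with every successor in Z. Already a fixed point.
Sat(A[send U AF ((req ∨ safe) ∨ (EX safe))]) = {s0, s2, s4, s5, s6}

{s0, s2, s4, s5, s6}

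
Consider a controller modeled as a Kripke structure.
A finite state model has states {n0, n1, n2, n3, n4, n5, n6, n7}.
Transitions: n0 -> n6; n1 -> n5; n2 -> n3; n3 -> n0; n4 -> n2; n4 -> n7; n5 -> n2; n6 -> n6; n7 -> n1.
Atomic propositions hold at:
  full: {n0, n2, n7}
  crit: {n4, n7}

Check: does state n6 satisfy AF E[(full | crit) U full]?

No

Sat(full | crit) = {n0, n2, n4, n7}
E[(full | crit) U full]: least fixpoint, start Z0 = Sat(full) = {n0, n2, n7}, add states in Sat(full | crit) with some successor in Z. Z1 = {n0, n2, n4, n7}; fixed.
Sat(E[(full | crit) U full]) = {n0, n2, n4, n7}
AF E[(full | crit) U full]: least fixpoint, start Z0 = {n0, n2, n4, n7}, add states with every successor in Z. Z1 = {n0, n2, n3, n4, n5, n7}; Z2 = {n0, n1, n2, n3, n4, n5, n7}; fixed.
Sat(AF E[(full | crit) U full]) = {n0, n1, n2, n3, n4, n5, n7}
n6 ∉ Sat(AF E[(full | crit) U full]) = {n0, n1, n2, n3, n4, n5, n7}, so the formula does not hold at n6.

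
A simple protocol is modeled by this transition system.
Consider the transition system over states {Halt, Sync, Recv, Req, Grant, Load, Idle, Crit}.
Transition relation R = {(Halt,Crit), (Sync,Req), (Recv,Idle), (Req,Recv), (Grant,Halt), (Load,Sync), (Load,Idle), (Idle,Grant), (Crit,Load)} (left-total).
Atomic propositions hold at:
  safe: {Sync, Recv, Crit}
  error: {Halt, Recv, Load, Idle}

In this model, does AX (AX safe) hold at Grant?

Yes

Sat(AX safe) = {s : every successor in {Sync, Recv, Crit}} = {Halt, Req}
Sat(AX (AX safe)) = {s : every successor in {Halt, Req}} = {Sync, Grant}
Grant ∈ Sat(AX (AX safe)) = {Sync, Grant}, so the formula holds at Grant.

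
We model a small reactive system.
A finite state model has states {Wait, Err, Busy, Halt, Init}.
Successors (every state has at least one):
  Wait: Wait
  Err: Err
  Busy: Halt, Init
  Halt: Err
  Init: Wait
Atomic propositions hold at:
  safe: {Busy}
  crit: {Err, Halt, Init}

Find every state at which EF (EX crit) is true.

Sat(EX crit) = {s : some successor in {Err, Halt, Init}} = {Err, Busy, Halt}
EF (EX crit): least fixpoint, start Z0 = {Err, Busy, Halt}, add states with some successor in Z. Already a fixed point.
Sat(EF (EX crit)) = {Err, Busy, Halt}

{Err, Busy, Halt}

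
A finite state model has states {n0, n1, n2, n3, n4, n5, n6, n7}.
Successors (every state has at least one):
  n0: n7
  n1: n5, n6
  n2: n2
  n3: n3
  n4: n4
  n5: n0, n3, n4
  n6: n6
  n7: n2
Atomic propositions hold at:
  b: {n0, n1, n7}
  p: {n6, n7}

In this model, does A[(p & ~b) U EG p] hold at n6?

Yes

Sat(~b) = {n2, n3, n4, n5, n6}
Sat(p & ~b) = {n6}
EG p: greatest fixpoint, start Z0 = {n6, n7}, keep only states in Sat with some successor in Z. Z1 = {n6}; fixed.
Sat(EG p) = {n6}
A[(p & ~b) U EG p]: least fixpoint, start Z0 = Sat(EG p) = {n6}, add states in Sat(p & ~b) with every successor in Z. Already a fixed point.
Sat(A[(p & ~b) U EG p]) = {n6}
n6 ∈ Sat(A[(p & ~b) U EG p]) = {n6}, so the formula holds at n6.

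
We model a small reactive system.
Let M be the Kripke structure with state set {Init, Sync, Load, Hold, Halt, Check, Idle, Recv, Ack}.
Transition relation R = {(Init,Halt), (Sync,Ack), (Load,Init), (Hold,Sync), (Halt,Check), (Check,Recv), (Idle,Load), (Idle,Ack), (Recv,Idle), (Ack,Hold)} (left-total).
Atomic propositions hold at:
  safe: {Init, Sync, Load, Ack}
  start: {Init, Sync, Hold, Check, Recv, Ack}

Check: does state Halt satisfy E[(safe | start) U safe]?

No

Sat(safe | start) = {Init, Sync, Load, Hold, Check, Recv, Ack}
E[(safe | start) U safe]: least fixpoint, start Z0 = Sat(safe) = {Init, Sync, Load, Ack}, add states in Sat(safe | start) with some successor in Z. Z1 = {Init, Sync, Load, Hold, Ack}; fixed.
Sat(E[(safe | start) U safe]) = {Init, Sync, Load, Hold, Ack}
Halt ∉ Sat(E[(safe | start) U safe]) = {Init, Sync, Load, Hold, Ack}, so the formula does not hold at Halt.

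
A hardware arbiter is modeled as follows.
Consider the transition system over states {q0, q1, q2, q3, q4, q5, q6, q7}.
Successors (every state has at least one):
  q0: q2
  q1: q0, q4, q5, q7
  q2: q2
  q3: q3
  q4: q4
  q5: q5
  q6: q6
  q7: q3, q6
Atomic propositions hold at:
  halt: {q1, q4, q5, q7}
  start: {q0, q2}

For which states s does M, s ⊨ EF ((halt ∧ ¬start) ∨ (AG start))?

{q0, q1, q2, q4, q5, q7}

Sat(¬start) = {q1, q3, q4, q5, q6, q7}
Sat(halt ∧ ¬start) = {q1, q4, q5, q7}
AG start: greatest fixpoint, start Z0 = {q0, q2}, keep only states in Sat with every successor in Z. Already a fixed point.
Sat(AG start) = {q0, q2}
Sat((halt ∧ ¬start) ∨ (AG start)) = {q0, q1, q2, q4, q5, q7}
EF ((halt ∧ ¬start) ∨ (AG start)): least fixpoint, start Z0 = {q0, q1, q2, q4, q5, q7}, add states with some successor in Z. Already a fixed point.
Sat(EF ((halt ∧ ¬start) ∨ (AG start))) = {q0, q1, q2, q4, q5, q7}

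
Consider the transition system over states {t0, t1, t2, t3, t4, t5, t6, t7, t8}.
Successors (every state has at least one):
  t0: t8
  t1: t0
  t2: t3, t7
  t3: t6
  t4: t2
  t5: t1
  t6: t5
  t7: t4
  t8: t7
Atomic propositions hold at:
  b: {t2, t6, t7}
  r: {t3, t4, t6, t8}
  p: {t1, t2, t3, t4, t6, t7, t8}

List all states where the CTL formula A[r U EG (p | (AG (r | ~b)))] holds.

{t2, t4, t7, t8}

Sat(~b) = {t0, t1, t3, t4, t5, t8}
Sat(r | ~b) = {t0, t1, t3, t4, t5, t6, t8}
AG (r | ~b): greatest fixpoint, start Z0 = {t0, t1, t3, t4, t5, t6, t8}, keep only states in Sat with every successor in Z. Z1 = {t0, t1, t3, t5, t6}; Z2 = {t1, t3, t5, t6}; Z3 = {t3, t5, t6}; Z4 = {t3, t6}; Z5 = {t3}; Z6 = ∅; fixed.
Sat(AG (r | ~b)) = ∅
Sat(p | (AG (r | ~b))) = {t1, t2, t3, t4, t6, t7, t8}
EG (p | (AG (r | ~b))): greatest fixpoint, start Z0 = {t1, t2, t3, t4, t6, t7, t8}, keep only states in Sat with some successor in Z. Z1 = {t2, t3, t4, t7, t8}; Z2 = {t2, t4, t7, t8}; fixed.
Sat(EG (p | (AG (r | ~b)))) = {t2, t4, t7, t8}
A[r U EG (p | (AG (r | ~b)))]: least fixpoint, start Z0 = Sat(EG (p | (AG (r | ~b)))) = {t2, t4, t7, t8}, add states in Sat(r) with every successor in Z. Already a fixed point.
Sat(A[r U EG (p | (AG (r | ~b)))]) = {t2, t4, t7, t8}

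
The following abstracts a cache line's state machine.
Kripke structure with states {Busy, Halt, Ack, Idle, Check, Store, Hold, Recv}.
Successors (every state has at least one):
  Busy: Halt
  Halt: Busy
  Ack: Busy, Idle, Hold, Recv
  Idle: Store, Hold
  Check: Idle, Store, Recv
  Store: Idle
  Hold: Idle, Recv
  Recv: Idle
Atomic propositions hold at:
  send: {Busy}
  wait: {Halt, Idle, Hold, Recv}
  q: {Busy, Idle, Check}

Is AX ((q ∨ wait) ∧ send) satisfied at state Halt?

Yes

Sat(q ∨ wait) = {Busy, Halt, Idle, Check, Hold, Recv}
Sat((q ∨ wait) ∧ send) = {Busy}
Sat(AX ((q ∨ wait) ∧ send)) = {s : every successor in {Busy}} = {Halt}
Halt ∈ Sat(AX ((q ∨ wait) ∧ send)) = {Halt}, so the formula holds at Halt.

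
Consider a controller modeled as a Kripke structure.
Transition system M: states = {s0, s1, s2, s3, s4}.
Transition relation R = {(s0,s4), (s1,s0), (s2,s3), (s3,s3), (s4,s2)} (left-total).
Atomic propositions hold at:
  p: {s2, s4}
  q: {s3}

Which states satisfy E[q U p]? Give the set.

{s2, s4}

E[q U p]: least fixpoint, start Z0 = Sat(p) = {s2, s4}, add states in Sat(q) with some successor in Z. Already a fixed point.
Sat(E[q U p]) = {s2, s4}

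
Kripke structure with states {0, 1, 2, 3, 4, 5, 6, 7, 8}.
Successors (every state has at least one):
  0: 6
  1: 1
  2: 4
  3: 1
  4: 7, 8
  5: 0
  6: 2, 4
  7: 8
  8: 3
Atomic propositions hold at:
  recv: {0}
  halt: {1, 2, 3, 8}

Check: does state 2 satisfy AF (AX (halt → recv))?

Yes

Sat(halt → recv) = {0, 4, 5, 6, 7}
Sat(AX (halt → recv)) = {s : every successor in {0, 4, 5, 6, 7}} = {0, 2, 5}
AF (AX (halt → recv)): least fixpoint, start Z0 = {0, 2, 5}, add states with every successor in Z. Already a fixed point.
Sat(AF (AX (halt → recv))) = {0, 2, 5}
2 ∈ Sat(AF (AX (halt → recv))) = {0, 2, 5}, so the formula holds at 2.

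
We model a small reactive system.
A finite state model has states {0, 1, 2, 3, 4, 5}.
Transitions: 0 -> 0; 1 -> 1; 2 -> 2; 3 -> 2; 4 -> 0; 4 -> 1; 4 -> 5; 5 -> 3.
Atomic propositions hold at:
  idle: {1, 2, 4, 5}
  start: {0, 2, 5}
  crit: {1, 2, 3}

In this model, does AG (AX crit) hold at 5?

Yes

Sat(AX crit) = {s : every successor in {1, 2, 3}} = {1, 2, 3, 5}
AG (AX crit): greatest fixpoint, start Z0 = {1, 2, 3, 5}, keep only states in Sat with every successor in Z. Already a fixed point.
Sat(AG (AX crit)) = {1, 2, 3, 5}
5 ∈ Sat(AG (AX crit)) = {1, 2, 3, 5}, so the formula holds at 5.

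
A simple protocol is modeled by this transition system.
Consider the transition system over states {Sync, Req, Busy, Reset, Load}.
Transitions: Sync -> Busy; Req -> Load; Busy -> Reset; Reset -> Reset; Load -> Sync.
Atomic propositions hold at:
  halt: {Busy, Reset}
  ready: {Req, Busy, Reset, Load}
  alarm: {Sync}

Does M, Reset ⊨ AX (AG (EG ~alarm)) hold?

Sat(~alarm) = {Req, Busy, Reset, Load}
EG ~alarm: greatest fixpoint, start Z0 = {Req, Busy, Reset, Load}, keep only states in Sat with some successor in Z. Z1 = {Req, Busy, Reset}; Z2 = {Busy, Reset}; fixed.
Sat(EG ~alarm) = {Busy, Reset}
AG (EG ~alarm): greatest fixpoint, start Z0 = {Busy, Reset}, keep only states in Sat with every successor in Z. Already a fixed point.
Sat(AG (EG ~alarm)) = {Busy, Reset}
Sat(AX (AG (EG ~alarm))) = {s : every successor in {Busy, Reset}} = {Sync, Busy, Reset}
Reset ∈ Sat(AX (AG (EG ~alarm))) = {Sync, Busy, Reset}, so the formula holds at Reset.

Yes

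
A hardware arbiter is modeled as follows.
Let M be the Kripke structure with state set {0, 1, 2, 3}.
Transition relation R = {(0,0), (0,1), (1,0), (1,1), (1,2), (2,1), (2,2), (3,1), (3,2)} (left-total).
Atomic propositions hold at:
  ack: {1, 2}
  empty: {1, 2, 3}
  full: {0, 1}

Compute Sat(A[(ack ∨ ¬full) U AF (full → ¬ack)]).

{0, 2, 3}

Sat(¬full) = {2, 3}
Sat(ack ∨ ¬full) = {1, 2, 3}
Sat(¬ack) = {0, 3}
Sat(full → ¬ack) = {0, 2, 3}
AF (full → ¬ack): least fixpoint, start Z0 = {0, 2, 3}, add states with every successor in Z. Already a fixed point.
Sat(AF (full → ¬ack)) = {0, 2, 3}
A[(ack ∨ ¬full) U AF (full → ¬ack)]: least fixpoint, start Z0 = Sat(AF (full → ¬ack)) = {0, 2, 3}, add states in Sat(ack ∨ ¬full) with every successor in Z. Already a fixed point.
Sat(A[(ack ∨ ¬full) U AF (full → ¬ack)]) = {0, 2, 3}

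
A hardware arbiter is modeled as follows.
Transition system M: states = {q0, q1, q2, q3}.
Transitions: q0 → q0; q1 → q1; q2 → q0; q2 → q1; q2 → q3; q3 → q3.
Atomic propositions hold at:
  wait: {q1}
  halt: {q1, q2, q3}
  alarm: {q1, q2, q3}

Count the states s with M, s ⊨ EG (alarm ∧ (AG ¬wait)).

Sat(¬wait) = {q0, q2, q3}
AG ¬wait: greatest fixpoint, start Z0 = {q0, q2, q3}, keep only states in Sat with every successor in Z. Z1 = {q0, q3}; fixed.
Sat(AG ¬wait) = {q0, q3}
Sat(alarm ∧ (AG ¬wait)) = {q3}
EG (alarm ∧ (AG ¬wait)): greatest fixpoint, start Z0 = {q3}, keep only states in Sat with some successor in Z. Already a fixed point.
Sat(EG (alarm ∧ (AG ¬wait))) = {q3}
|Sat(EG (alarm ∧ (AG ¬wait)))| = |{q3}| = 1.

1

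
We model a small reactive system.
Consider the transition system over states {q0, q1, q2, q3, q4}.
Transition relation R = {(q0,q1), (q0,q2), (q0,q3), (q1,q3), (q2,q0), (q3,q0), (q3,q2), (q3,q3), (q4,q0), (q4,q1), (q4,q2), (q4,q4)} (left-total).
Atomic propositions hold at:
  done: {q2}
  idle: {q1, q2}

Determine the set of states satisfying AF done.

{q2}

AF done: least fixpoint, start Z0 = {q2}, add states with every successor in Z. Already a fixed point.
Sat(AF done) = {q2}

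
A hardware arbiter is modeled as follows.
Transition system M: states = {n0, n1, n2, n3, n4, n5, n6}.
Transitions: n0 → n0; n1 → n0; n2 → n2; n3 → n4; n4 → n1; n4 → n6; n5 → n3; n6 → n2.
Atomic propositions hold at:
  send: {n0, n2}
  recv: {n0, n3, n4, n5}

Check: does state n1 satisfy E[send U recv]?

No

E[send U recv]: least fixpoint, start Z0 = Sat(recv) = {n0, n3, n4, n5}, add states in Sat(send) with some successor in Z. Already a fixed point.
Sat(E[send U recv]) = {n0, n3, n4, n5}
n1 ∉ Sat(E[send U recv]) = {n0, n3, n4, n5}, so the formula does not hold at n1.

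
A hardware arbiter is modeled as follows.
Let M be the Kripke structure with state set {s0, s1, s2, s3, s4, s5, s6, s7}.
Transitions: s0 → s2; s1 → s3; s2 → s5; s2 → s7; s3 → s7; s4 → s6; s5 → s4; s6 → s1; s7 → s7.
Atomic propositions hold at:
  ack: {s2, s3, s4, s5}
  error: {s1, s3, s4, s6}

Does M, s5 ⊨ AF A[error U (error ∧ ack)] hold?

Sat(error ∧ ack) = {s3, s4}
A[error U (error ∧ ack)]: least fixpoint, start Z0 = Sat((error ∧ ack)) = {s3, s4}, add states in Sat(error) with every successor in Z. Z1 = {s1, s3, s4}; Z2 = {s1, s3, s4, s6}; fixed.
Sat(A[error U (error ∧ ack)]) = {s1, s3, s4, s6}
AF A[error U (error ∧ ack)]: least fixpoint, start Z0 = {s1, s3, s4, s6}, add states with every successor in Z. Z1 = {s1, s3, s4, s5, s6}; fixed.
Sat(AF A[error U (error ∧ ack)]) = {s1, s3, s4, s5, s6}
s5 ∈ Sat(AF A[error U (error ∧ ack)]) = {s1, s3, s4, s5, s6}, so the formula holds at s5.

Yes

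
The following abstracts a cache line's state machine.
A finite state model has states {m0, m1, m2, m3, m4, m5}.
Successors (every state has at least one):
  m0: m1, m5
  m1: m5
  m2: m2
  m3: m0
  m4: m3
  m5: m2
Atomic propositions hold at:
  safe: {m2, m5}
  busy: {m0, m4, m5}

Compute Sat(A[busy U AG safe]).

AG safe: greatest fixpoint, start Z0 = {m2, m5}, keep only states in Sat with every successor in Z. Already a fixed point.
Sat(AG safe) = {m2, m5}
A[busy U AG safe]: least fixpoint, start Z0 = Sat(AG safe) = {m2, m5}, add states in Sat(busy) with every successor in Z. Already a fixed point.
Sat(A[busy U AG safe]) = {m2, m5}

{m2, m5}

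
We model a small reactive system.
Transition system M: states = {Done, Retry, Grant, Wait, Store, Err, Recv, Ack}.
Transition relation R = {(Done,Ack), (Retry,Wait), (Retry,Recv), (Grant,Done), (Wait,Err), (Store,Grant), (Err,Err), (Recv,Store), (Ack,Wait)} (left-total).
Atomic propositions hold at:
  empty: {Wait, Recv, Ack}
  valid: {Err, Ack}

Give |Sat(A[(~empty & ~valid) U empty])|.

Sat(~empty) = {Done, Retry, Grant, Store, Err}
Sat(~valid) = {Done, Retry, Grant, Wait, Store, Recv}
Sat(~empty & ~valid) = {Done, Retry, Grant, Store}
A[(~empty & ~valid) U empty]: least fixpoint, start Z0 = Sat(empty) = {Wait, Recv, Ack}, add states in Sat(~empty & ~valid) with every successor in Z. Z1 = {Done, Retry, Wait, Recv, Ack}; Z2 = {Done, Retry, Grant, Wait, Recv, Ack}; Z3 = {Done, Retry, Grant, Wait, Store, Recv, Ack}; fixed.
Sat(A[(~empty & ~valid) U empty]) = {Done, Retry, Grant, Wait, Store, Recv, Ack}
|Sat(A[(~empty & ~valid) U empty])| = |{Done, Retry, Grant, Wait, Store, Recv, Ack}| = 7.

7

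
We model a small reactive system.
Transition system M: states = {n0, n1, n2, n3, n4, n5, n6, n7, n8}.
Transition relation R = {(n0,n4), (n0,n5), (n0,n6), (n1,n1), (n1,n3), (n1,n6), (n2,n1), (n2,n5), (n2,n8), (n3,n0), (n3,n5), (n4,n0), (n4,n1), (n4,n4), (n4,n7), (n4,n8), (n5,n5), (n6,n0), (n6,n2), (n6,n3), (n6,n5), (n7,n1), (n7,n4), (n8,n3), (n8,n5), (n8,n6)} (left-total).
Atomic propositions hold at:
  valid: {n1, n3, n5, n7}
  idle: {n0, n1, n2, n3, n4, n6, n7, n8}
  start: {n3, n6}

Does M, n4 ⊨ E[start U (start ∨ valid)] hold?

No

Sat(start ∨ valid) = {n1, n3, n5, n6, n7}
E[start U (start ∨ valid)]: least fixpoint, start Z0 = Sat((start ∨ valid)) = {n1, n3, n5, n6, n7}, add states in Sat(start) with some successor in Z. Already a fixed point.
Sat(E[start U (start ∨ valid)]) = {n1, n3, n5, n6, n7}
n4 ∉ Sat(E[start U (start ∨ valid)]) = {n1, n3, n5, n6, n7}, so the formula does not hold at n4.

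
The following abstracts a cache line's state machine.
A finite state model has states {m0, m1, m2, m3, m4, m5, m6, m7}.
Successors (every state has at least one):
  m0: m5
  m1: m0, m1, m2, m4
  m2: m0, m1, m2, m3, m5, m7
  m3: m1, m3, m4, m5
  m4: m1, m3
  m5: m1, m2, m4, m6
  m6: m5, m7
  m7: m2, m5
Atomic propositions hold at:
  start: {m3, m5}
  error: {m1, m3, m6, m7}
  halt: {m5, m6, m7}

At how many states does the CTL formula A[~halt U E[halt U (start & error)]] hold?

Sat(~halt) = {m0, m1, m2, m3, m4}
Sat(start & error) = {m3}
E[halt U (start & error)]: least fixpoint, start Z0 = Sat((start & error)) = {m3}, add states in Sat(halt) with some successor in Z. Already a fixed point.
Sat(E[halt U (start & error)]) = {m3}
A[~halt U E[halt U (start & error)]]: least fixpoint, start Z0 = Sat(E[halt U (start & error)]) = {m3}, add states in Sat(~halt) with every successor in Z. Already a fixed point.
Sat(A[~halt U E[halt U (start & error)]]) = {m3}
|Sat(A[~halt U E[halt U (start & error)]])| = |{m3}| = 1.

1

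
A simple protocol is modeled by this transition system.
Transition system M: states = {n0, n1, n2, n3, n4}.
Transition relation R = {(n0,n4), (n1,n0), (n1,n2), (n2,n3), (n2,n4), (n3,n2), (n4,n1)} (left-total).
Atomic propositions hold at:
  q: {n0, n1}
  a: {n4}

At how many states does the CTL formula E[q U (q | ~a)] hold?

Sat(~a) = {n0, n1, n2, n3}
Sat(q | ~a) = {n0, n1, n2, n3}
E[q U (q | ~a)]: least fixpoint, start Z0 = Sat((q | ~a)) = {n0, n1, n2, n3}, add states in Sat(q) with some successor in Z. Already a fixed point.
Sat(E[q U (q | ~a)]) = {n0, n1, n2, n3}
|Sat(E[q U (q | ~a)])| = |{n0, n1, n2, n3}| = 4.

4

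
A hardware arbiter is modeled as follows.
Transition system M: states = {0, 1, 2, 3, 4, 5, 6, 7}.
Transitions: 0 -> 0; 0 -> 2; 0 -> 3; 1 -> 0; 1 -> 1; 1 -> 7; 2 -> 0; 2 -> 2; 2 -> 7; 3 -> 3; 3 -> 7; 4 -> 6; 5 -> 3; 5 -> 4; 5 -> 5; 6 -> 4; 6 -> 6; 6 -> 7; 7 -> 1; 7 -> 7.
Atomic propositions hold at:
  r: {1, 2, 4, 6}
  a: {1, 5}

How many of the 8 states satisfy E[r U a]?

2

E[r U a]: least fixpoint, start Z0 = Sat(a) = {1, 5}, add states in Sat(r) with some successor in Z. Already a fixed point.
Sat(E[r U a]) = {1, 5}
|Sat(E[r U a])| = |{1, 5}| = 2.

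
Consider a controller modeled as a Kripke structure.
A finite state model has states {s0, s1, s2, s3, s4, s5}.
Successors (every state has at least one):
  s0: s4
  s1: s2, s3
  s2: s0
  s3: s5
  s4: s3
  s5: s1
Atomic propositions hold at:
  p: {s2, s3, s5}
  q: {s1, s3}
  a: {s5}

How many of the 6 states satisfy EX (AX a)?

2

Sat(AX a) = {s : every successor in {s5}} = {s3}
Sat(EX (AX a)) = {s : some successor in {s3}} = {s1, s4}
|Sat(EX (AX a))| = |{s1, s4}| = 2.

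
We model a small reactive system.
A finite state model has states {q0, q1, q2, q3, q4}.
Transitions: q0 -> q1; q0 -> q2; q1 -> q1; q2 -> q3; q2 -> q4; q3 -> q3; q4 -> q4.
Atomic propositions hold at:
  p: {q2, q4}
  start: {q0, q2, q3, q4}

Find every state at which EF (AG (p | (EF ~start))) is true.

{q0, q1, q2, q4}

Sat(~start) = {q1}
EF ~start: least fixpoint, start Z0 = {q1}, add states with some successor in Z. Z1 = {q0, q1}; fixed.
Sat(EF ~start) = {q0, q1}
Sat(p | (EF ~start)) = {q0, q1, q2, q4}
AG (p | (EF ~start)): greatest fixpoint, start Z0 = {q0, q1, q2, q4}, keep only states in Sat with every successor in Z. Z1 = {q0, q1, q4}; Z2 = {q1, q4}; fixed.
Sat(AG (p | (EF ~start))) = {q1, q4}
EF (AG (p | (EF ~start))): least fixpoint, start Z0 = {q1, q4}, add states with some successor in Z. Z1 = {q0, q1, q2, q4}; fixed.
Sat(EF (AG (p | (EF ~start)))) = {q0, q1, q2, q4}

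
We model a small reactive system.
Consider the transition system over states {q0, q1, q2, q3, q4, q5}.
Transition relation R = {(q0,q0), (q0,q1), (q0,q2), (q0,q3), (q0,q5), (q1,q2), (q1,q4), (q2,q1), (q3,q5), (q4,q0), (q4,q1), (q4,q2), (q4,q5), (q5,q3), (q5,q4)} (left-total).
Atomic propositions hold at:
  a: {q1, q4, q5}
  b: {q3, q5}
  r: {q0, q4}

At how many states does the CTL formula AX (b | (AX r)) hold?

1

Sat(AX r) = {s : every successor in {q0, q4}} = ∅
Sat(b | (AX r)) = {q3, q5}
Sat(AX (b | (AX r))) = {s : every successor in {q3, q5}} = {q3}
|Sat(AX (b | (AX r)))| = |{q3}| = 1.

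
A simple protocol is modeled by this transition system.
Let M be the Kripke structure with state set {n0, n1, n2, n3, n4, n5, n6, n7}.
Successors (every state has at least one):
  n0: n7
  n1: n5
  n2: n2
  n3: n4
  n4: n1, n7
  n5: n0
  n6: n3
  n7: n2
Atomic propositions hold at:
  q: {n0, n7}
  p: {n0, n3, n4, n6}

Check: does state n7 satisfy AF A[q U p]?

A[q U p]: least fixpoint, start Z0 = Sat(p) = {n0, n3, n4, n6}, add states in Sat(q) with every successor in Z. Already a fixed point.
Sat(A[q U p]) = {n0, n3, n4, n6}
AF A[q U p]: least fixpoint, start Z0 = {n0, n3, n4, n6}, add states with every successor in Z. Z1 = {n0, n3, n4, n5, n6}; Z2 = {n0, n1, n3, n4, n5, n6}; fixed.
Sat(AF A[q U p]) = {n0, n1, n3, n4, n5, n6}
n7 ∉ Sat(AF A[q U p]) = {n0, n1, n3, n4, n5, n6}, so the formula does not hold at n7.

No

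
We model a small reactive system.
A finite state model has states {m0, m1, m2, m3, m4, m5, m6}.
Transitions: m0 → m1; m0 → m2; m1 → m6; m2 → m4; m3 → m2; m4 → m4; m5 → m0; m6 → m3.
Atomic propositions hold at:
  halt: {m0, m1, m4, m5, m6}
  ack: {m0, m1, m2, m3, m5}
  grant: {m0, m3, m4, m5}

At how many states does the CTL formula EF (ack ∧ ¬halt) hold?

6

Sat(¬halt) = {m2, m3}
Sat(ack ∧ ¬halt) = {m2, m3}
EF (ack ∧ ¬halt): least fixpoint, start Z0 = {m2, m3}, add states with some successor in Z. Z1 = {m0, m2, m3, m6}; Z2 = {m0, m1, m2, m3, m5, m6}; fixed.
Sat(EF (ack ∧ ¬halt)) = {m0, m1, m2, m3, m5, m6}
|Sat(EF (ack ∧ ¬halt))| = |{m0, m1, m2, m3, m5, m6}| = 6.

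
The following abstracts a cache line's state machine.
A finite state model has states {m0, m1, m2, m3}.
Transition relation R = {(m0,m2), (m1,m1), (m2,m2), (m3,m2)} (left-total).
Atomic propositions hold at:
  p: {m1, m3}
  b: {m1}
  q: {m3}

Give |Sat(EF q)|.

EF q: least fixpoint, start Z0 = {m3}, add states with some successor in Z. Already a fixed point.
Sat(EF q) = {m3}
|Sat(EF q)| = |{m3}| = 1.

1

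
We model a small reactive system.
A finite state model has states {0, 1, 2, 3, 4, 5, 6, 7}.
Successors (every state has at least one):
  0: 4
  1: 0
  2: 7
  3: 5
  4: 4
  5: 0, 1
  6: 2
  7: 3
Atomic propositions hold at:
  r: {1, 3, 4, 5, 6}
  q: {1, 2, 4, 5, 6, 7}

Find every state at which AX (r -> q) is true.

{0, 1, 2, 3, 4, 5, 6}

Sat(r -> q) = {0, 1, 2, 4, 5, 6, 7}
Sat(AX (r -> q)) = {s : every successor in {0, 1, 2, 4, 5, 6, 7}} = {0, 1, 2, 3, 4, 5, 6}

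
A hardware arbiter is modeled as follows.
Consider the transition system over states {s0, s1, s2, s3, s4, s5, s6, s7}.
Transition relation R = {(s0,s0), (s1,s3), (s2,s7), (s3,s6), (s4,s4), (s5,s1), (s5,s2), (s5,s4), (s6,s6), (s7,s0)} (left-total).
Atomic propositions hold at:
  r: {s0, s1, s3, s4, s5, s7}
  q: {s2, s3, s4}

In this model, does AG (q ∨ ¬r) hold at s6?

Sat(¬r) = {s2, s6}
Sat(q ∨ ¬r) = {s2, s3, s4, s6}
AG (q ∨ ¬r): greatest fixpoint, start Z0 = {s2, s3, s4, s6}, keep only states in Sat with every successor in Z. Z1 = {s3, s4, s6}; fixed.
Sat(AG (q ∨ ¬r)) = {s3, s4, s6}
s6 ∈ Sat(AG (q ∨ ¬r)) = {s3, s4, s6}, so the formula holds at s6.

Yes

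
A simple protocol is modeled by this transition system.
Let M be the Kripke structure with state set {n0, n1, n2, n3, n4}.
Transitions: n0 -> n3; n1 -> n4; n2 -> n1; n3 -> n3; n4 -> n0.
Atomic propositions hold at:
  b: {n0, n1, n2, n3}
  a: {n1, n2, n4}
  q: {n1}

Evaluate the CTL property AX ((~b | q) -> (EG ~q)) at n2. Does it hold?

Sat(~b) = {n4}
Sat(~b | q) = {n1, n4}
Sat(~q) = {n0, n2, n3, n4}
EG ~q: greatest fixpoint, start Z0 = {n0, n2, n3, n4}, keep only states in Sat with some successor in Z. Z1 = {n0, n3, n4}; fixed.
Sat(EG ~q) = {n0, n3, n4}
Sat((~b | q) -> (EG ~q)) = {n0, n2, n3, n4}
Sat(AX ((~b | q) -> (EG ~q))) = {s : every successor in {n0, n2, n3, n4}} = {n0, n1, n3, n4}
n2 ∉ Sat(AX ((~b | q) -> (EG ~q))) = {n0, n1, n3, n4}, so the formula does not hold at n2.

No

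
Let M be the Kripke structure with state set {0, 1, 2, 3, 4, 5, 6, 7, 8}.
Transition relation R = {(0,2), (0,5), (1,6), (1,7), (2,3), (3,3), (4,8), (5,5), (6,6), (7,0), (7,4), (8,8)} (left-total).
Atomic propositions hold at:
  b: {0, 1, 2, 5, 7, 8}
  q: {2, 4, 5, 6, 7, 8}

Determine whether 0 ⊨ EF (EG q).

Yes

EG q: greatest fixpoint, start Z0 = {2, 4, 5, 6, 7, 8}, keep only states in Sat with some successor in Z. Z1 = {4, 5, 6, 7, 8}; fixed.
Sat(EG q) = {4, 5, 6, 7, 8}
EF (EG q): least fixpoint, start Z0 = {4, 5, 6, 7, 8}, add states with some successor in Z. Z1 = {0, 1, 4, 5, 6, 7, 8}; fixed.
Sat(EF (EG q)) = {0, 1, 4, 5, 6, 7, 8}
0 ∈ Sat(EF (EG q)) = {0, 1, 4, 5, 6, 7, 8}, so the formula holds at 0.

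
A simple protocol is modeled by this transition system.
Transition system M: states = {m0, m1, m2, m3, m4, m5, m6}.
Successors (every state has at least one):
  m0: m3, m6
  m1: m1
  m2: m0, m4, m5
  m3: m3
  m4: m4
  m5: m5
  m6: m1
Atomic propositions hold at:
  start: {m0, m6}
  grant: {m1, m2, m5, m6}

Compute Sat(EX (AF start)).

AF start: least fixpoint, start Z0 = {m0, m6}, add states with every successor in Z. Already a fixed point.
Sat(AF start) = {m0, m6}
Sat(EX (AF start)) = {s : some successor in {m0, m6}} = {m0, m2}

{m0, m2}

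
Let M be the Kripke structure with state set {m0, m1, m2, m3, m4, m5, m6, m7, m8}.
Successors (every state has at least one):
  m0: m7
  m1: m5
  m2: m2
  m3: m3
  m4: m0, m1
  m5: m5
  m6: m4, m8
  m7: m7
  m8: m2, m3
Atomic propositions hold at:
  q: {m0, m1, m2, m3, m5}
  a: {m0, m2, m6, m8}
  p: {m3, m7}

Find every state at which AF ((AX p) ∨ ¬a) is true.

{m0, m1, m3, m4, m5, m7}

Sat(AX p) = {s : every successor in {m3, m7}} = {m0, m3, m7}
Sat(¬a) = {m1, m3, m4, m5, m7}
Sat((AX p) ∨ ¬a) = {m0, m1, m3, m4, m5, m7}
AF ((AX p) ∨ ¬a): least fixpoint, start Z0 = {m0, m1, m3, m4, m5, m7}, add states with every successor in Z. Already a fixed point.
Sat(AF ((AX p) ∨ ¬a)) = {m0, m1, m3, m4, m5, m7}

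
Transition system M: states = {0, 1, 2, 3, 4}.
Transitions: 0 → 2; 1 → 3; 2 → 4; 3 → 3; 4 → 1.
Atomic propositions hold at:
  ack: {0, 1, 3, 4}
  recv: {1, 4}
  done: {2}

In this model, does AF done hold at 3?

No

AF done: least fixpoint, start Z0 = {2}, add states with every successor in Z. Z1 = {0, 2}; fixed.
Sat(AF done) = {0, 2}
3 ∉ Sat(AF done) = {0, 2}, so the formula does not hold at 3.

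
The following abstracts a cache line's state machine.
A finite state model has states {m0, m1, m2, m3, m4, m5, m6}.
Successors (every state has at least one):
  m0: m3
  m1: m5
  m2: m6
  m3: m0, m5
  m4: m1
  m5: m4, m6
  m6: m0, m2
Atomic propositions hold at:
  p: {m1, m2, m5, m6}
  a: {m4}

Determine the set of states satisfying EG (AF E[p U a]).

{m1, m4, m5}

E[p U a]: least fixpoint, start Z0 = Sat(a) = {m4}, add states in Sat(p) with some successor in Z. Z1 = {m4, m5}; Z2 = {m1, m4, m5}; fixed.
Sat(E[p U a]) = {m1, m4, m5}
AF E[p U a]: least fixpoint, start Z0 = {m1, m4, m5}, add states with every successor in Z. Already a fixed point.
Sat(AF E[p U a]) = {m1, m4, m5}
EG (AF E[p U a]): greatest fixpoint, start Z0 = {m1, m4, m5}, keep only states in Sat with some successor in Z. Already a fixed point.
Sat(EG (AF E[p U a])) = {m1, m4, m5}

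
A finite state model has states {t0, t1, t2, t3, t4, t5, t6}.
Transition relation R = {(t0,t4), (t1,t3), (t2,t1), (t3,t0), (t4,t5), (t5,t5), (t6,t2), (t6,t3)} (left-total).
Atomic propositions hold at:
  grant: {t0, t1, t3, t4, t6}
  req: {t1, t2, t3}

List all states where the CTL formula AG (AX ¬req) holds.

Sat(¬req) = {t0, t4, t5, t6}
Sat(AX ¬req) = {s : every successor in {t0, t4, t5, t6}} = {t0, t3, t4, t5}
AG (AX ¬req): greatest fixpoint, start Z0 = {t0, t3, t4, t5}, keep only states in Sat with every successor in Z. Already a fixed point.
Sat(AG (AX ¬req)) = {t0, t3, t4, t5}

{t0, t3, t4, t5}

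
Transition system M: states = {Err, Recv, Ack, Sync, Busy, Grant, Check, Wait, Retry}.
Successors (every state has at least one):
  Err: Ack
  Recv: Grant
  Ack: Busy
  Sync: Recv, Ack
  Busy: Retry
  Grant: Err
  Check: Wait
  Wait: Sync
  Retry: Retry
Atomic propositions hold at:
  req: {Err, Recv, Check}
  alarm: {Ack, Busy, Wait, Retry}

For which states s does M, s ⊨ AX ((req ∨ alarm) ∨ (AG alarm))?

Sat(req ∨ alarm) = {Err, Recv, Ack, Busy, Check, Wait, Retry}
AG alarm: greatest fixpoint, start Z0 = {Ack, Busy, Wait, Retry}, keep only states in Sat with every successor in Z. Z1 = {Ack, Busy, Retry}; fixed.
Sat(AG alarm) = {Ack, Busy, Retry}
Sat((req ∨ alarm) ∨ (AG alarm)) = {Err, Recv, Ack, Busy, Check, Wait, Retry}
Sat(AX ((req ∨ alarm) ∨ (AG alarm))) = {s : every successor in {Err, Recv, Ack, Busy, Check, Wait, Retry}} = {Err, Ack, Sync, Busy, Grant, Check, Retry}

{Err, Ack, Sync, Busy, Grant, Check, Retry}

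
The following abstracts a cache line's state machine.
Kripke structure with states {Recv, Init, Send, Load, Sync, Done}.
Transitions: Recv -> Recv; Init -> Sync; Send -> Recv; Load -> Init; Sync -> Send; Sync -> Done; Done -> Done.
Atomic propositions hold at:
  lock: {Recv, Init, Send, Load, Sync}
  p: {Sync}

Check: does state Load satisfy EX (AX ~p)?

No

Sat(~p) = {Recv, Init, Send, Load, Done}
Sat(AX ~p) = {s : every successor in {Recv, Init, Send, Load, Done}} = {Recv, Send, Load, Sync, Done}
Sat(EX (AX ~p)) = {s : some successor in {Recv, Send, Load, Sync, Done}} = {Recv, Init, Send, Sync, Done}
Load ∉ Sat(EX (AX ~p)) = {Recv, Init, Send, Sync, Done}, so the formula does not hold at Load.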